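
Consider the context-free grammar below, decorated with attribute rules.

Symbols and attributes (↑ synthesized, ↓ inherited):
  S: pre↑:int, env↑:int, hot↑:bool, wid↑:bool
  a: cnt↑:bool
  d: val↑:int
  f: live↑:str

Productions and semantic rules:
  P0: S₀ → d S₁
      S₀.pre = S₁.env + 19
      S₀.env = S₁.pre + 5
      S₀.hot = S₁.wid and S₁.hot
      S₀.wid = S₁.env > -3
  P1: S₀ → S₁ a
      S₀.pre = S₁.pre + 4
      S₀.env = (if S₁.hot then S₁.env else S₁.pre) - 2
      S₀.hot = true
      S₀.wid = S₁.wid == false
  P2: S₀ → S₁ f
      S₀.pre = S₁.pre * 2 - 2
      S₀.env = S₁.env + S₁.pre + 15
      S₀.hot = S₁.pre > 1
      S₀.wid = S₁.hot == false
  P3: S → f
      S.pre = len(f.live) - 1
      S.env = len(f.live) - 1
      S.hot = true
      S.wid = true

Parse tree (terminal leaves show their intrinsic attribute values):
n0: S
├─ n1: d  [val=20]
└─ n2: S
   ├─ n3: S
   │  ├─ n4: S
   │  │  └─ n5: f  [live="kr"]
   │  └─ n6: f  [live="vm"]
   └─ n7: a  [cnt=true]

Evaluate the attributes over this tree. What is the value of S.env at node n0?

9

1. n1.val = 20  [terminal]
2. n5.live = "kr"  [terminal]
3. n4.pre = 1  [len(f.live) - 1]
4. n4.env = 1  [len(f.live) - 1]
5. n4.hot = true  [true]
6. n4.wid = true  [true]
7. n6.live = "vm"  [terminal]
8. n3.pre = 0  [S₁.pre * 2 - 2]
9. n3.env = 17  [S₁.env + S₁.pre + 15]
10. n3.hot = false  [S₁.pre > 1]
11. n3.wid = false  [S₁.hot == false]
12. n7.cnt = true  [terminal]
13. n2.pre = 4  [S₁.pre + 4]
14. n2.env = -2  [(if S₁.hot then S₁.env else S₁.pre) - 2]
15. n2.hot = true  [true]
16. n2.wid = true  [S₁.wid == false]
17. n0.pre = 17  [S₁.env + 19]
18. n0.env = 9  [S₁.pre + 5]
19. n0.hot = true  [S₁.wid and S₁.hot]
20. n0.wid = true  [S₁.env > -3]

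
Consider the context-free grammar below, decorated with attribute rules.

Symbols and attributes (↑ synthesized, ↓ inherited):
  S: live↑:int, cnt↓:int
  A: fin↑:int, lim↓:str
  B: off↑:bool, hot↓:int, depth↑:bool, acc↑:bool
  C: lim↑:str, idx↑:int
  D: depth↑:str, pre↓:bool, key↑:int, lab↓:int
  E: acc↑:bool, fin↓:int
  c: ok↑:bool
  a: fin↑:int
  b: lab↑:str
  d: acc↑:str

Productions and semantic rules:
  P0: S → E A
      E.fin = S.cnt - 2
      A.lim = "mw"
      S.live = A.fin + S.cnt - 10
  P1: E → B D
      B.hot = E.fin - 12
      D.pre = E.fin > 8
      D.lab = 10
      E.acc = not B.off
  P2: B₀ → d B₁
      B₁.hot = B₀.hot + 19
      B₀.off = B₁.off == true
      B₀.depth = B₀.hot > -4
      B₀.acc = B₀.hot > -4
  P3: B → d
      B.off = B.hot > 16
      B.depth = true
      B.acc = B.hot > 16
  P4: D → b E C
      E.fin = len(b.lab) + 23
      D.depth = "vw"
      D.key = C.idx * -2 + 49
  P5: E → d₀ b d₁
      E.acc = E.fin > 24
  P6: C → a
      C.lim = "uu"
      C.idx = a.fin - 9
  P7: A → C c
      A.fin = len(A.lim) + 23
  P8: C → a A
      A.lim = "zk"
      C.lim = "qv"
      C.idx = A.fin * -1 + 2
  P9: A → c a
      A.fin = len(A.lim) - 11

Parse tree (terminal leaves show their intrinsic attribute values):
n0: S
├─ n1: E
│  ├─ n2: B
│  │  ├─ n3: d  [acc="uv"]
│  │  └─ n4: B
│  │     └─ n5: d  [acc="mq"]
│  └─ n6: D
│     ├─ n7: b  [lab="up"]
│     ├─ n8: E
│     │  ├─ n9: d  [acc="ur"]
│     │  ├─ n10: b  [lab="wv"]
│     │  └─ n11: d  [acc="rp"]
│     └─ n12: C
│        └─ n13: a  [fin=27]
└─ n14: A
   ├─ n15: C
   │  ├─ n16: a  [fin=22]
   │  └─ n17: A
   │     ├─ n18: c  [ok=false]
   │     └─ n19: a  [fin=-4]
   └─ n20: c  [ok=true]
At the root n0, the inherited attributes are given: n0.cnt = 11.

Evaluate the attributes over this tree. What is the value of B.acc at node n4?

false

1. n0.cnt = 11  [given at root]
2. n1.fin = 9  [S.cnt - 2]
3. n2.hot = -3  [E.fin - 12]
4. n3.acc = "uv"  [terminal]
5. n4.hot = 16  [B₀.hot + 19]
6. n5.acc = "mq"  [terminal]
7. n4.off = false  [B.hot > 16]
8. n4.depth = true  [true]
9. n4.acc = false  [B.hot > 16]
10. n2.off = false  [B₁.off == true]
11. n2.depth = true  [B₀.hot > -4]
12. n2.acc = true  [B₀.hot > -4]
13. n6.pre = true  [E.fin > 8]
14. n6.lab = 10  [10]
15. n7.lab = "up"  [terminal]
16. n8.fin = 25  [len(b.lab) + 23]
17. n9.acc = "ur"  [terminal]
18. n10.lab = "wv"  [terminal]
19. n11.acc = "rp"  [terminal]
20. n8.acc = true  [E.fin > 24]
21. n13.fin = 27  [terminal]
22. n12.lim = "uu"  ["uu"]
23. n12.idx = 18  [a.fin - 9]
24. n6.depth = "vw"  ["vw"]
25. n6.key = 13  [C.idx * -2 + 49]
26. n1.acc = true  [not B.off]
27. n14.lim = "mw"  ["mw"]
28. n16.fin = 22  [terminal]
29. n17.lim = "zk"  ["zk"]
30. n18.ok = false  [terminal]
31. n19.fin = -4  [terminal]
32. n17.fin = -9  [len(A.lim) - 11]
33. n15.lim = "qv"  ["qv"]
34. n15.idx = 11  [A.fin * -1 + 2]
35. n20.ok = true  [terminal]
36. n14.fin = 25  [len(A.lim) + 23]
37. n0.live = 26  [A.fin + S.cnt - 10]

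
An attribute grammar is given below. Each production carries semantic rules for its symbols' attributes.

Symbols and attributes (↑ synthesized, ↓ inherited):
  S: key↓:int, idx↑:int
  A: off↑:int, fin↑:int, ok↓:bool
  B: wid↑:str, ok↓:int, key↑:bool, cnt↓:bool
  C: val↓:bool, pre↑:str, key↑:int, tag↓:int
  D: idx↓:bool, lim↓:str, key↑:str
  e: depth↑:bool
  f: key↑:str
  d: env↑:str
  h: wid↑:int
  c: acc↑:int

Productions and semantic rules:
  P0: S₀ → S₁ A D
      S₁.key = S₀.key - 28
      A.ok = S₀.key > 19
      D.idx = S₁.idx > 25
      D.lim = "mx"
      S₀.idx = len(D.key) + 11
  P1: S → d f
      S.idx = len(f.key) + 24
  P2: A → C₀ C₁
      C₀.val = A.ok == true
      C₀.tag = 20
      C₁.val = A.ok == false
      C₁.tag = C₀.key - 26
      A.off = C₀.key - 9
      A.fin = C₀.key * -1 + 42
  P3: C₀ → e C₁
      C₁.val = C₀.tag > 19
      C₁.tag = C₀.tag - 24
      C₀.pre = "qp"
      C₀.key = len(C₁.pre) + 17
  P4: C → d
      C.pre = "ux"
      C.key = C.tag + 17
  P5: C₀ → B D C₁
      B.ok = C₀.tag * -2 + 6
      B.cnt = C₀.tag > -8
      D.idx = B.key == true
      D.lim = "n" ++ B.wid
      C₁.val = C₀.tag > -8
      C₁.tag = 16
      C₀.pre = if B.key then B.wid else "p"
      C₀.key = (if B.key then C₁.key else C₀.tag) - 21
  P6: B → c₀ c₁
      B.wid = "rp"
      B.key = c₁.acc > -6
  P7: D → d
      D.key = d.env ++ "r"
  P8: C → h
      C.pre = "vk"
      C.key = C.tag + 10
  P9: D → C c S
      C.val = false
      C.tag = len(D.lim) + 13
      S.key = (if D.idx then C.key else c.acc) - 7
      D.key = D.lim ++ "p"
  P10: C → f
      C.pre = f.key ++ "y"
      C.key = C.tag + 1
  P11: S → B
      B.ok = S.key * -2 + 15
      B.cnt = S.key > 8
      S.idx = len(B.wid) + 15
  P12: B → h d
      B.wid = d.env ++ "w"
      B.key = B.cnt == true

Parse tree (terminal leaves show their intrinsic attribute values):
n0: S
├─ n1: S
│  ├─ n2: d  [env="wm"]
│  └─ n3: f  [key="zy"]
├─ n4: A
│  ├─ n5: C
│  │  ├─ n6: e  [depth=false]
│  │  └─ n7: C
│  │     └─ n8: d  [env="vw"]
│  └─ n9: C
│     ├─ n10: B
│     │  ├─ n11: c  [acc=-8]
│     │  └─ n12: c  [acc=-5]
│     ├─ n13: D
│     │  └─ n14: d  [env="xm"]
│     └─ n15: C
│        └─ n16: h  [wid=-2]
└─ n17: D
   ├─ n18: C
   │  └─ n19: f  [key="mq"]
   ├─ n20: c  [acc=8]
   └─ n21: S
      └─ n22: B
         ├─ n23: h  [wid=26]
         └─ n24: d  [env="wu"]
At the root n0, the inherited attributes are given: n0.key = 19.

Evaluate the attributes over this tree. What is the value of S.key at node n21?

1. n0.key = 19  [given at root]
2. n1.key = -9  [S₀.key - 28]
3. n2.env = "wm"  [terminal]
4. n3.key = "zy"  [terminal]
5. n1.idx = 26  [len(f.key) + 24]
6. n4.ok = false  [S₀.key > 19]
7. n5.val = false  [A.ok == true]
8. n5.tag = 20  [20]
9. n6.depth = false  [terminal]
10. n7.val = true  [C₀.tag > 19]
11. n7.tag = -4  [C₀.tag - 24]
12. n8.env = "vw"  [terminal]
13. n7.pre = "ux"  ["ux"]
14. n7.key = 13  [C.tag + 17]
15. n5.pre = "qp"  ["qp"]
16. n5.key = 19  [len(C₁.pre) + 17]
17. n9.val = true  [A.ok == false]
18. n9.tag = -7  [C₀.key - 26]
19. n10.ok = 20  [C₀.tag * -2 + 6]
20. n10.cnt = true  [C₀.tag > -8]
21. n11.acc = -8  [terminal]
22. n12.acc = -5  [terminal]
23. n10.wid = "rp"  ["rp"]
24. n10.key = true  [c₁.acc > -6]
25. n13.idx = true  [B.key == true]
26. n13.lim = "nrp"  ["n" ++ B.wid]
27. n14.env = "xm"  [terminal]
28. n13.key = "xmr"  [d.env ++ "r"]
29. n15.val = true  [C₀.tag > -8]
30. n15.tag = 16  [16]
31. n16.wid = -2  [terminal]
32. n15.pre = "vk"  ["vk"]
33. n15.key = 26  [C.tag + 10]
34. n9.pre = "rp"  [if B.key then B.wid else "p"]
35. n9.key = 5  [(if B.key then C₁.key else C₀.tag) - 21]
36. n4.off = 10  [C₀.key - 9]
37. n4.fin = 23  [C₀.key * -1 + 42]
38. n17.idx = true  [S₁.idx > 25]
39. n17.lim = "mx"  ["mx"]
40. n18.val = false  [false]
41. n18.tag = 15  [len(D.lim) + 13]
42. n19.key = "mq"  [terminal]
43. n18.pre = "mqy"  [f.key ++ "y"]
44. n18.key = 16  [C.tag + 1]
45. n20.acc = 8  [terminal]
46. n21.key = 9  [(if D.idx then C.key else c.acc) - 7]
47. n22.ok = -3  [S.key * -2 + 15]
48. n22.cnt = true  [S.key > 8]
49. n23.wid = 26  [terminal]
50. n24.env = "wu"  [terminal]
51. n22.wid = "wuw"  [d.env ++ "w"]
52. n22.key = true  [B.cnt == true]
53. n21.idx = 18  [len(B.wid) + 15]
54. n17.key = "mxp"  [D.lim ++ "p"]
55. n0.idx = 14  [len(D.key) + 11]

9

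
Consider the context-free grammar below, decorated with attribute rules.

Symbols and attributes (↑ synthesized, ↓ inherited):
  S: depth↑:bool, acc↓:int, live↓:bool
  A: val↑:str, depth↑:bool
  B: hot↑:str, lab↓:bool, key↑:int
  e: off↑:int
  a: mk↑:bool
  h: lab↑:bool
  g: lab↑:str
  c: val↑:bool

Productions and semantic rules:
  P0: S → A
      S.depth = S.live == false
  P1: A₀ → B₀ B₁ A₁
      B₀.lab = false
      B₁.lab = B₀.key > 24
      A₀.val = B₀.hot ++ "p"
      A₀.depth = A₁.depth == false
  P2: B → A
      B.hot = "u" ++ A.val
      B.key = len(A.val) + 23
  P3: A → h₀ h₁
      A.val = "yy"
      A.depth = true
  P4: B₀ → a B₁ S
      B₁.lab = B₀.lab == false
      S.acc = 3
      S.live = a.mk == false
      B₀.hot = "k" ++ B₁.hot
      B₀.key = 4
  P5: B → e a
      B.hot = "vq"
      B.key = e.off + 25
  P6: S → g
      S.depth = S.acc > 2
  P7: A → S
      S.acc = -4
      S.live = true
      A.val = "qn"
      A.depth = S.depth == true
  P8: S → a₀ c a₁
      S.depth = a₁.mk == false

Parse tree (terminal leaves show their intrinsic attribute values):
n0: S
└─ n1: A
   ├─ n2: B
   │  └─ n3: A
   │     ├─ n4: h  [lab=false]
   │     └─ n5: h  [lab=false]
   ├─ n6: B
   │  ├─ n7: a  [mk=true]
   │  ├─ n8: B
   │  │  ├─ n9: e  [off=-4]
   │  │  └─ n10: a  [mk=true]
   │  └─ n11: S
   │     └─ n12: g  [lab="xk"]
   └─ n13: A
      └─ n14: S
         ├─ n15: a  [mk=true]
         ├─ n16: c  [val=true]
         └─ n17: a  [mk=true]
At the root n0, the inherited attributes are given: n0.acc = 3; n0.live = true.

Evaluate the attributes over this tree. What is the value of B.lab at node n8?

false

1. n0.acc = 3  [given at root]
2. n0.live = true  [given at root]
3. n2.lab = false  [false]
4. n4.lab = false  [terminal]
5. n5.lab = false  [terminal]
6. n3.val = "yy"  ["yy"]
7. n3.depth = true  [true]
8. n2.hot = "uyy"  ["u" ++ A.val]
9. n2.key = 25  [len(A.val) + 23]
10. n6.lab = true  [B₀.key > 24]
11. n7.mk = true  [terminal]
12. n8.lab = false  [B₀.lab == false]
13. n9.off = -4  [terminal]
14. n10.mk = true  [terminal]
15. n8.hot = "vq"  ["vq"]
16. n8.key = 21  [e.off + 25]
17. n11.acc = 3  [3]
18. n11.live = false  [a.mk == false]
19. n12.lab = "xk"  [terminal]
20. n11.depth = true  [S.acc > 2]
21. n6.hot = "kvq"  ["k" ++ B₁.hot]
22. n6.key = 4  [4]
23. n14.acc = -4  [-4]
24. n14.live = true  [true]
25. n15.mk = true  [terminal]
26. n16.val = true  [terminal]
27. n17.mk = true  [terminal]
28. n14.depth = false  [a₁.mk == false]
29. n13.val = "qn"  ["qn"]
30. n13.depth = false  [S.depth == true]
31. n1.val = "uyyp"  [B₀.hot ++ "p"]
32. n1.depth = true  [A₁.depth == false]
33. n0.depth = false  [S.live == false]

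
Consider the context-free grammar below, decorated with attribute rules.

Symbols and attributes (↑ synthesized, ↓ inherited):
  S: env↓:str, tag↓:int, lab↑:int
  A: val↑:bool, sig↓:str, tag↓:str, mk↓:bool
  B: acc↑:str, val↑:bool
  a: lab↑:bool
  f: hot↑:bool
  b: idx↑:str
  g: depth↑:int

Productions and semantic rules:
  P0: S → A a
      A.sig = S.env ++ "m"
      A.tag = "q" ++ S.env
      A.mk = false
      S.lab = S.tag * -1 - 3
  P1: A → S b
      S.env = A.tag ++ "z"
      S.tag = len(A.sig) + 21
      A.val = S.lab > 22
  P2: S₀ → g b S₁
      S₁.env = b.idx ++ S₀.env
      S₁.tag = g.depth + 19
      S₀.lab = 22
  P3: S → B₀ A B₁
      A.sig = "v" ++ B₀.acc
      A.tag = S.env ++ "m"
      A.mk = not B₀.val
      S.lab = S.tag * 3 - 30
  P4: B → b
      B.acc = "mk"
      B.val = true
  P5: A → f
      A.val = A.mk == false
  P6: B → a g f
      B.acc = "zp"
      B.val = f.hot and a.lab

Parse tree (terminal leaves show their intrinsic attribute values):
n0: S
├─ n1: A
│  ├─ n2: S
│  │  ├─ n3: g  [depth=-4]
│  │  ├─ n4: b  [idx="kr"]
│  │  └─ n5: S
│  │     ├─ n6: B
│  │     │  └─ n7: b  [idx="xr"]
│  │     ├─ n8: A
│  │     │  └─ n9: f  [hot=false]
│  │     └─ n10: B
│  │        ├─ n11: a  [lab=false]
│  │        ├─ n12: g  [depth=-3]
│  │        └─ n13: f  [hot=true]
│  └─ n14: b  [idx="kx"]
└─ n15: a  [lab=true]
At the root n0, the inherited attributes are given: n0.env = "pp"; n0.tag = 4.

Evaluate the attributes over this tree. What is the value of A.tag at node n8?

1. n0.env = "pp"  [given at root]
2. n0.tag = 4  [given at root]
3. n1.sig = "ppm"  [S.env ++ "m"]
4. n1.tag = "qpp"  ["q" ++ S.env]
5. n1.mk = false  [false]
6. n2.env = "qppz"  [A.tag ++ "z"]
7. n2.tag = 24  [len(A.sig) + 21]
8. n3.depth = -4  [terminal]
9. n4.idx = "kr"  [terminal]
10. n5.env = "krqppz"  [b.idx ++ S₀.env]
11. n5.tag = 15  [g.depth + 19]
12. n7.idx = "xr"  [terminal]
13. n6.acc = "mk"  ["mk"]
14. n6.val = true  [true]
15. n8.sig = "vmk"  ["v" ++ B₀.acc]
16. n8.tag = "krqppzm"  [S.env ++ "m"]
17. n8.mk = false  [not B₀.val]
18. n9.hot = false  [terminal]
19. n8.val = true  [A.mk == false]
20. n11.lab = false  [terminal]
21. n12.depth = -3  [terminal]
22. n13.hot = true  [terminal]
23. n10.acc = "zp"  ["zp"]
24. n10.val = false  [f.hot and a.lab]
25. n5.lab = 15  [S.tag * 3 - 30]
26. n2.lab = 22  [22]
27. n14.idx = "kx"  [terminal]
28. n1.val = false  [S.lab > 22]
29. n15.lab = true  [terminal]
30. n0.lab = -7  [S.tag * -1 - 3]

"krqppzm"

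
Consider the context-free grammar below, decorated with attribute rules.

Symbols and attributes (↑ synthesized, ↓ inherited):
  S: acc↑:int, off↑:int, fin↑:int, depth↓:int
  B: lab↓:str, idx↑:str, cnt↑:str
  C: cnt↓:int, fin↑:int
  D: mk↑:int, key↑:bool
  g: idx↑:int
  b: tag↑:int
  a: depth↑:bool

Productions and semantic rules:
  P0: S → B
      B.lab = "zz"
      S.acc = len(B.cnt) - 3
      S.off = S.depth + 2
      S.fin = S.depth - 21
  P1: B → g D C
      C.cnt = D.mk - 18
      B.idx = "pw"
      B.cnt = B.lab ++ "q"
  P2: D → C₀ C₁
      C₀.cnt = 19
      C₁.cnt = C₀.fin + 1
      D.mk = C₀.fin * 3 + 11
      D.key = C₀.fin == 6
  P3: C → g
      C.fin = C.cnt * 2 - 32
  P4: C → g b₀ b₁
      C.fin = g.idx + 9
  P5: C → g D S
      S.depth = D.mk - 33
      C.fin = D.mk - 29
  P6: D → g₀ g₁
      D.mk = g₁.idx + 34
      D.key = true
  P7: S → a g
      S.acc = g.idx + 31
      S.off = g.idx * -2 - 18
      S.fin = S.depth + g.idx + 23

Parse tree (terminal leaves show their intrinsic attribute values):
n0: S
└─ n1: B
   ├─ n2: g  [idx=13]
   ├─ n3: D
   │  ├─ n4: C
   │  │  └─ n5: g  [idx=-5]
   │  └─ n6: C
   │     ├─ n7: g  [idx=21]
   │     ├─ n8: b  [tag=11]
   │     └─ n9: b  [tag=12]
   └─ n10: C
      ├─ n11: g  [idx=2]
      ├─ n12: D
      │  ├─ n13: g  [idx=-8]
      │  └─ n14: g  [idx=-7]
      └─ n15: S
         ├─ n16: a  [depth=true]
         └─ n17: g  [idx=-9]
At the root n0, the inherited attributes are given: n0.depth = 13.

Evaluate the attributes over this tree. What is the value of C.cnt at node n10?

11

1. n0.depth = 13  [given at root]
2. n1.lab = "zz"  ["zz"]
3. n2.idx = 13  [terminal]
4. n4.cnt = 19  [19]
5. n5.idx = -5  [terminal]
6. n4.fin = 6  [C.cnt * 2 - 32]
7. n6.cnt = 7  [C₀.fin + 1]
8. n7.idx = 21  [terminal]
9. n8.tag = 11  [terminal]
10. n9.tag = 12  [terminal]
11. n6.fin = 30  [g.idx + 9]
12. n3.mk = 29  [C₀.fin * 3 + 11]
13. n3.key = true  [C₀.fin == 6]
14. n10.cnt = 11  [D.mk - 18]
15. n11.idx = 2  [terminal]
16. n13.idx = -8  [terminal]
17. n14.idx = -7  [terminal]
18. n12.mk = 27  [g₁.idx + 34]
19. n12.key = true  [true]
20. n15.depth = -6  [D.mk - 33]
21. n16.depth = true  [terminal]
22. n17.idx = -9  [terminal]
23. n15.acc = 22  [g.idx + 31]
24. n15.off = 0  [g.idx * -2 - 18]
25. n15.fin = 8  [S.depth + g.idx + 23]
26. n10.fin = -2  [D.mk - 29]
27. n1.idx = "pw"  ["pw"]
28. n1.cnt = "zzq"  [B.lab ++ "q"]
29. n0.acc = 0  [len(B.cnt) - 3]
30. n0.off = 15  [S.depth + 2]
31. n0.fin = -8  [S.depth - 21]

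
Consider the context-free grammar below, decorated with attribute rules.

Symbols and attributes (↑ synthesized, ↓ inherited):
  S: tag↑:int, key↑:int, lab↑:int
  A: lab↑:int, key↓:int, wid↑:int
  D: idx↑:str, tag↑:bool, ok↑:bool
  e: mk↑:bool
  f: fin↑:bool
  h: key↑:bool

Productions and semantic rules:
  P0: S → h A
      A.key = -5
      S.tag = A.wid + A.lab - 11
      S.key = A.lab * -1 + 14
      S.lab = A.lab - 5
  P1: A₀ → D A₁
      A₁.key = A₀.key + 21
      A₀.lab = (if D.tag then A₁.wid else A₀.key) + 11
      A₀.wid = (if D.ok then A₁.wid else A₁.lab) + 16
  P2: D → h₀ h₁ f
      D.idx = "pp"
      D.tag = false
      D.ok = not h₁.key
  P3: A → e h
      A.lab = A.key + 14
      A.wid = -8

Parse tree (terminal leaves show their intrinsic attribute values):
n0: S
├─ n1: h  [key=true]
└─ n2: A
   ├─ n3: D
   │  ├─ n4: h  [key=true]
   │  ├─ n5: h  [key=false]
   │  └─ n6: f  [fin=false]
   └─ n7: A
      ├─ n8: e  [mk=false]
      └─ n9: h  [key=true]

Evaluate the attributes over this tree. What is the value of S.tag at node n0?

1. n1.key = true  [terminal]
2. n2.key = -5  [-5]
3. n4.key = true  [terminal]
4. n5.key = false  [terminal]
5. n6.fin = false  [terminal]
6. n3.idx = "pp"  ["pp"]
7. n3.tag = false  [false]
8. n3.ok = true  [not h₁.key]
9. n7.key = 16  [A₀.key + 21]
10. n8.mk = false  [terminal]
11. n9.key = true  [terminal]
12. n7.lab = 30  [A.key + 14]
13. n7.wid = -8  [-8]
14. n2.lab = 6  [(if D.tag then A₁.wid else A₀.key) + 11]
15. n2.wid = 8  [(if D.ok then A₁.wid else A₁.lab) + 16]
16. n0.tag = 3  [A.wid + A.lab - 11]
17. n0.key = 8  [A.lab * -1 + 14]
18. n0.lab = 1  [A.lab - 5]

3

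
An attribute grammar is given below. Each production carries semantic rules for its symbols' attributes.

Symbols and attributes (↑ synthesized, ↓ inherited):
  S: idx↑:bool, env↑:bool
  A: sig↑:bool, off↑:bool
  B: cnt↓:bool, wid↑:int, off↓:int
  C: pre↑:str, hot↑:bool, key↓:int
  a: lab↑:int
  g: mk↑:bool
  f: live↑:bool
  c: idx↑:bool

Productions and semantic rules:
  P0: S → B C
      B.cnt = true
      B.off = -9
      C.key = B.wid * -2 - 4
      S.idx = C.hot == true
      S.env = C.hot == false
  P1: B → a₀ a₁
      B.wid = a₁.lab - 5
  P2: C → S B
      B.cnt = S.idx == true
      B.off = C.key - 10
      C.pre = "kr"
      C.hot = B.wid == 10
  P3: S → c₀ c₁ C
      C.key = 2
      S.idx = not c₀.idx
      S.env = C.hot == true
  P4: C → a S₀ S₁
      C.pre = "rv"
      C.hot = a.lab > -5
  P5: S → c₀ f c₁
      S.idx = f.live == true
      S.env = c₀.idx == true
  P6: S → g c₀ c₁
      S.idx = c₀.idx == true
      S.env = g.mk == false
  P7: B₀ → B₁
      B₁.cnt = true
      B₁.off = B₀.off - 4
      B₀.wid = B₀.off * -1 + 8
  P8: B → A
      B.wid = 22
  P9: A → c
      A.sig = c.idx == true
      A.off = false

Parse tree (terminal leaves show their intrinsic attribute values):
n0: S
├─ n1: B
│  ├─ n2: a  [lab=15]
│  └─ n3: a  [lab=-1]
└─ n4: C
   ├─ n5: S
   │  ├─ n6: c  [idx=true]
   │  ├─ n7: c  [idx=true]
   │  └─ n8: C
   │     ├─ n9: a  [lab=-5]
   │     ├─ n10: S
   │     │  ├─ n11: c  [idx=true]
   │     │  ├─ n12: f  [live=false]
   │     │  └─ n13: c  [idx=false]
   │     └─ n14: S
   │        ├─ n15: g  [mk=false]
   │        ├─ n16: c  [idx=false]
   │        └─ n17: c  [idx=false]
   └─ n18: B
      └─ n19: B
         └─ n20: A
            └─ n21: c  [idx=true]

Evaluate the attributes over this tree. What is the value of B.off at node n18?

-2

1. n1.cnt = true  [true]
2. n1.off = -9  [-9]
3. n2.lab = 15  [terminal]
4. n3.lab = -1  [terminal]
5. n1.wid = -6  [a₁.lab - 5]
6. n4.key = 8  [B.wid * -2 - 4]
7. n6.idx = true  [terminal]
8. n7.idx = true  [terminal]
9. n8.key = 2  [2]
10. n9.lab = -5  [terminal]
11. n11.idx = true  [terminal]
12. n12.live = false  [terminal]
13. n13.idx = false  [terminal]
14. n10.idx = false  [f.live == true]
15. n10.env = true  [c₀.idx == true]
16. n15.mk = false  [terminal]
17. n16.idx = false  [terminal]
18. n17.idx = false  [terminal]
19. n14.idx = false  [c₀.idx == true]
20. n14.env = true  [g.mk == false]
21. n8.pre = "rv"  ["rv"]
22. n8.hot = false  [a.lab > -5]
23. n5.idx = false  [not c₀.idx]
24. n5.env = false  [C.hot == true]
25. n18.cnt = false  [S.idx == true]
26. n18.off = -2  [C.key - 10]
27. n19.cnt = true  [true]
28. n19.off = -6  [B₀.off - 4]
29. n21.idx = true  [terminal]
30. n20.sig = true  [c.idx == true]
31. n20.off = false  [false]
32. n19.wid = 22  [22]
33. n18.wid = 10  [B₀.off * -1 + 8]
34. n4.pre = "kr"  ["kr"]
35. n4.hot = true  [B.wid == 10]
36. n0.idx = true  [C.hot == true]
37. n0.env = false  [C.hot == false]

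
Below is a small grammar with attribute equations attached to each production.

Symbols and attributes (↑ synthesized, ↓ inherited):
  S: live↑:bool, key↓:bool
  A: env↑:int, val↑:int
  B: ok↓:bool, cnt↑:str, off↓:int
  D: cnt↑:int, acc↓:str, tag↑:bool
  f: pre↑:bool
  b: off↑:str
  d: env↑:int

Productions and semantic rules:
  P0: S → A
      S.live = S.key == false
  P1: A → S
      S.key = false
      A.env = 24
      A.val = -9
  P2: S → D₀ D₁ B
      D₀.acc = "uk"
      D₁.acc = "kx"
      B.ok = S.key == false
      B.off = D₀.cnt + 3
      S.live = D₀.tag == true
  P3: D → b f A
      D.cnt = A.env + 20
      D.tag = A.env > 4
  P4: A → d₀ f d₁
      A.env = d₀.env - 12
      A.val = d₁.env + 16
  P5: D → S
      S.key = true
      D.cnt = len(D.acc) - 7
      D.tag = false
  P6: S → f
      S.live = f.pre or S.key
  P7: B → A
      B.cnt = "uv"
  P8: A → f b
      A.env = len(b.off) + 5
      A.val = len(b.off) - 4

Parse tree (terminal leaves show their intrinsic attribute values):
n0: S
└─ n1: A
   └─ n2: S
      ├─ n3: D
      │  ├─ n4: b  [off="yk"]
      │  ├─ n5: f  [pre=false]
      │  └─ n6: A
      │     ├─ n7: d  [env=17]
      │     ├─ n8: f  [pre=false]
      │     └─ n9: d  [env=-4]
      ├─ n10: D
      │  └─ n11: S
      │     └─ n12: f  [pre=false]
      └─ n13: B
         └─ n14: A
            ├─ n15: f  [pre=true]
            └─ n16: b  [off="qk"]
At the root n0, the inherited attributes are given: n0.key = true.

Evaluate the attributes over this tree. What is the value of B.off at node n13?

28

1. n0.key = true  [given at root]
2. n2.key = false  [false]
3. n3.acc = "uk"  ["uk"]
4. n4.off = "yk"  [terminal]
5. n5.pre = false  [terminal]
6. n7.env = 17  [terminal]
7. n8.pre = false  [terminal]
8. n9.env = -4  [terminal]
9. n6.env = 5  [d₀.env - 12]
10. n6.val = 12  [d₁.env + 16]
11. n3.cnt = 25  [A.env + 20]
12. n3.tag = true  [A.env > 4]
13. n10.acc = "kx"  ["kx"]
14. n11.key = true  [true]
15. n12.pre = false  [terminal]
16. n11.live = true  [f.pre or S.key]
17. n10.cnt = -5  [len(D.acc) - 7]
18. n10.tag = false  [false]
19. n13.ok = true  [S.key == false]
20. n13.off = 28  [D₀.cnt + 3]
21. n15.pre = true  [terminal]
22. n16.off = "qk"  [terminal]
23. n14.env = 7  [len(b.off) + 5]
24. n14.val = -2  [len(b.off) - 4]
25. n13.cnt = "uv"  ["uv"]
26. n2.live = true  [D₀.tag == true]
27. n1.env = 24  [24]
28. n1.val = -9  [-9]
29. n0.live = false  [S.key == false]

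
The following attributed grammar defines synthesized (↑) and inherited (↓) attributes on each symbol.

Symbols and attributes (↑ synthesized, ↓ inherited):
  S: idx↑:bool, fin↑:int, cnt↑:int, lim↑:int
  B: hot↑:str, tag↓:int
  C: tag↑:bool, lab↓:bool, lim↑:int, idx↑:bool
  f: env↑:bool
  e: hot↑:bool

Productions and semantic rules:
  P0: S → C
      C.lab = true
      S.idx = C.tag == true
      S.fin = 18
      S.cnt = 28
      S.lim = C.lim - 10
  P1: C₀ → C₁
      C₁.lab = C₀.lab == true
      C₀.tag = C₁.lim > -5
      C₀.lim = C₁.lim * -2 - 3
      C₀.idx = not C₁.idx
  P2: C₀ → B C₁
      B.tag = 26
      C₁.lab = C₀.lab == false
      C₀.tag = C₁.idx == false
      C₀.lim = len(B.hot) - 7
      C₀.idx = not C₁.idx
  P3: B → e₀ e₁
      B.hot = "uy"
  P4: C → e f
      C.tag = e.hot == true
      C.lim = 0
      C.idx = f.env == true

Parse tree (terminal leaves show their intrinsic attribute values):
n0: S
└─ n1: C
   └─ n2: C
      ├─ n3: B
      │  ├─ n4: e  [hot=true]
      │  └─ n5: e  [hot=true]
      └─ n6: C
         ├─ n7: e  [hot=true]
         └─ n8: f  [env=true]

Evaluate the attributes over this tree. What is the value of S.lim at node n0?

1. n1.lab = true  [true]
2. n2.lab = true  [C₀.lab == true]
3. n3.tag = 26  [26]
4. n4.hot = true  [terminal]
5. n5.hot = true  [terminal]
6. n3.hot = "uy"  ["uy"]
7. n6.lab = false  [C₀.lab == false]
8. n7.hot = true  [terminal]
9. n8.env = true  [terminal]
10. n6.tag = true  [e.hot == true]
11. n6.lim = 0  [0]
12. n6.idx = true  [f.env == true]
13. n2.tag = false  [C₁.idx == false]
14. n2.lim = -5  [len(B.hot) - 7]
15. n2.idx = false  [not C₁.idx]
16. n1.tag = false  [C₁.lim > -5]
17. n1.lim = 7  [C₁.lim * -2 - 3]
18. n1.idx = true  [not C₁.idx]
19. n0.idx = false  [C.tag == true]
20. n0.fin = 18  [18]
21. n0.cnt = 28  [28]
22. n0.lim = -3  [C.lim - 10]

-3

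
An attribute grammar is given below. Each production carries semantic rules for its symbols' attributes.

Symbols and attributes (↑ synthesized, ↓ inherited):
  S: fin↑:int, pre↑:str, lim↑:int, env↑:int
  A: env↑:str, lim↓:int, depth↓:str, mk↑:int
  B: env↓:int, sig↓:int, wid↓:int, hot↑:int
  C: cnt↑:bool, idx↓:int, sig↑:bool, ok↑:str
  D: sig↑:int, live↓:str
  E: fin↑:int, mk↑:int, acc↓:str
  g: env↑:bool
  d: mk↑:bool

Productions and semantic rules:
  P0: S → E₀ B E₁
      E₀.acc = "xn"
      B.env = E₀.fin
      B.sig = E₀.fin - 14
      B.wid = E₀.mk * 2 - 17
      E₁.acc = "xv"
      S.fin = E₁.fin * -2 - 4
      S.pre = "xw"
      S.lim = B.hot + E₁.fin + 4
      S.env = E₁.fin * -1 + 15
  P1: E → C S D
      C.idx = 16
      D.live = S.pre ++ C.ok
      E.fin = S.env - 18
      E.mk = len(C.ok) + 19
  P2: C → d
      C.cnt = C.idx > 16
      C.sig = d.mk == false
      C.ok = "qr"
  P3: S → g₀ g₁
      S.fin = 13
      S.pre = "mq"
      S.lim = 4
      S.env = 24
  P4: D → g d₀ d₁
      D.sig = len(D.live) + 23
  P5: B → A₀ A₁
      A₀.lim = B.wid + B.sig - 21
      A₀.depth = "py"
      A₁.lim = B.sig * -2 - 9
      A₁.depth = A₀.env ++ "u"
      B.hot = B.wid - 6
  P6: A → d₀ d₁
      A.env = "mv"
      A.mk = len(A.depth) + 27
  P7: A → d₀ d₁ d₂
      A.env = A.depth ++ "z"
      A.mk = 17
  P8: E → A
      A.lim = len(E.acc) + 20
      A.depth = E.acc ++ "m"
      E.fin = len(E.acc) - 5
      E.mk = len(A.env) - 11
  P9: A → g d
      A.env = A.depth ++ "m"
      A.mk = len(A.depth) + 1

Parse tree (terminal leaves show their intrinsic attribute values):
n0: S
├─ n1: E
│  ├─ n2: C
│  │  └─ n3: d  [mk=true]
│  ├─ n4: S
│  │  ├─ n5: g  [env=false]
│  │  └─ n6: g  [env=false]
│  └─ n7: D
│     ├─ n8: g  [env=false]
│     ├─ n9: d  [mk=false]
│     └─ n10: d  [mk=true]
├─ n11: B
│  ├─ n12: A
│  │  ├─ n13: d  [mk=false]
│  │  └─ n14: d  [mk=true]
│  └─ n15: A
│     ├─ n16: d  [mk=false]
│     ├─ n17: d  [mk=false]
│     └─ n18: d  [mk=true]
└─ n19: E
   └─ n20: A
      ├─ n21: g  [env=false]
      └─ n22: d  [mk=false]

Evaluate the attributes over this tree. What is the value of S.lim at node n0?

1. n1.acc = "xn"  ["xn"]
2. n2.idx = 16  [16]
3. n3.mk = true  [terminal]
4. n2.cnt = false  [C.idx > 16]
5. n2.sig = false  [d.mk == false]
6. n2.ok = "qr"  ["qr"]
7. n5.env = false  [terminal]
8. n6.env = false  [terminal]
9. n4.fin = 13  [13]
10. n4.pre = "mq"  ["mq"]
11. n4.lim = 4  [4]
12. n4.env = 24  [24]
13. n7.live = "mqqr"  [S.pre ++ C.ok]
14. n8.env = false  [terminal]
15. n9.mk = false  [terminal]
16. n10.mk = true  [terminal]
17. n7.sig = 27  [len(D.live) + 23]
18. n1.fin = 6  [S.env - 18]
19. n1.mk = 21  [len(C.ok) + 19]
20. n11.env = 6  [E₀.fin]
21. n11.sig = -8  [E₀.fin - 14]
22. n11.wid = 25  [E₀.mk * 2 - 17]
23. n12.lim = -4  [B.wid + B.sig - 21]
24. n12.depth = "py"  ["py"]
25. n13.mk = false  [terminal]
26. n14.mk = true  [terminal]
27. n12.env = "mv"  ["mv"]
28. n12.mk = 29  [len(A.depth) + 27]
29. n15.lim = 7  [B.sig * -2 - 9]
30. n15.depth = "mvu"  [A₀.env ++ "u"]
31. n16.mk = false  [terminal]
32. n17.mk = false  [terminal]
33. n18.mk = true  [terminal]
34. n15.env = "mvuz"  [A.depth ++ "z"]
35. n15.mk = 17  [17]
36. n11.hot = 19  [B.wid - 6]
37. n19.acc = "xv"  ["xv"]
38. n20.lim = 22  [len(E.acc) + 20]
39. n20.depth = "xvm"  [E.acc ++ "m"]
40. n21.env = false  [terminal]
41. n22.mk = false  [terminal]
42. n20.env = "xvmm"  [A.depth ++ "m"]
43. n20.mk = 4  [len(A.depth) + 1]
44. n19.fin = -3  [len(E.acc) - 5]
45. n19.mk = -7  [len(A.env) - 11]
46. n0.fin = 2  [E₁.fin * -2 - 4]
47. n0.pre = "xw"  ["xw"]
48. n0.lim = 20  [B.hot + E₁.fin + 4]
49. n0.env = 18  [E₁.fin * -1 + 15]

20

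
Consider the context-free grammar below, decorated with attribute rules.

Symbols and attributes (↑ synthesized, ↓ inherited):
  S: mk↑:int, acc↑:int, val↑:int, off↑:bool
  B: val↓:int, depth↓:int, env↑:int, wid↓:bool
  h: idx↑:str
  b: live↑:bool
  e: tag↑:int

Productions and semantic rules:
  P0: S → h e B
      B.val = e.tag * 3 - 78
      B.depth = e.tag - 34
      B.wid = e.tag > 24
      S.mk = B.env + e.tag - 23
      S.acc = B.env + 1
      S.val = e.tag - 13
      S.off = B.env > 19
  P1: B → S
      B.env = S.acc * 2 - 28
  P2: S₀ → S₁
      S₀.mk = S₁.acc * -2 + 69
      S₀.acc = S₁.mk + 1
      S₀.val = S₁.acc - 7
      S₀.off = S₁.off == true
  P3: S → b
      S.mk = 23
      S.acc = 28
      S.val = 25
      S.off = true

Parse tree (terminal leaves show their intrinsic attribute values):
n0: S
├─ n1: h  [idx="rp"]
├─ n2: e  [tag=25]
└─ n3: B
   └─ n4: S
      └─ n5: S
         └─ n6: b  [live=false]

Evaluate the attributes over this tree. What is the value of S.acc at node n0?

1. n1.idx = "rp"  [terminal]
2. n2.tag = 25  [terminal]
3. n3.val = -3  [e.tag * 3 - 78]
4. n3.depth = -9  [e.tag - 34]
5. n3.wid = true  [e.tag > 24]
6. n6.live = false  [terminal]
7. n5.mk = 23  [23]
8. n5.acc = 28  [28]
9. n5.val = 25  [25]
10. n5.off = true  [true]
11. n4.mk = 13  [S₁.acc * -2 + 69]
12. n4.acc = 24  [S₁.mk + 1]
13. n4.val = 21  [S₁.acc - 7]
14. n4.off = true  [S₁.off == true]
15. n3.env = 20  [S.acc * 2 - 28]
16. n0.mk = 22  [B.env + e.tag - 23]
17. n0.acc = 21  [B.env + 1]
18. n0.val = 12  [e.tag - 13]
19. n0.off = true  [B.env > 19]

21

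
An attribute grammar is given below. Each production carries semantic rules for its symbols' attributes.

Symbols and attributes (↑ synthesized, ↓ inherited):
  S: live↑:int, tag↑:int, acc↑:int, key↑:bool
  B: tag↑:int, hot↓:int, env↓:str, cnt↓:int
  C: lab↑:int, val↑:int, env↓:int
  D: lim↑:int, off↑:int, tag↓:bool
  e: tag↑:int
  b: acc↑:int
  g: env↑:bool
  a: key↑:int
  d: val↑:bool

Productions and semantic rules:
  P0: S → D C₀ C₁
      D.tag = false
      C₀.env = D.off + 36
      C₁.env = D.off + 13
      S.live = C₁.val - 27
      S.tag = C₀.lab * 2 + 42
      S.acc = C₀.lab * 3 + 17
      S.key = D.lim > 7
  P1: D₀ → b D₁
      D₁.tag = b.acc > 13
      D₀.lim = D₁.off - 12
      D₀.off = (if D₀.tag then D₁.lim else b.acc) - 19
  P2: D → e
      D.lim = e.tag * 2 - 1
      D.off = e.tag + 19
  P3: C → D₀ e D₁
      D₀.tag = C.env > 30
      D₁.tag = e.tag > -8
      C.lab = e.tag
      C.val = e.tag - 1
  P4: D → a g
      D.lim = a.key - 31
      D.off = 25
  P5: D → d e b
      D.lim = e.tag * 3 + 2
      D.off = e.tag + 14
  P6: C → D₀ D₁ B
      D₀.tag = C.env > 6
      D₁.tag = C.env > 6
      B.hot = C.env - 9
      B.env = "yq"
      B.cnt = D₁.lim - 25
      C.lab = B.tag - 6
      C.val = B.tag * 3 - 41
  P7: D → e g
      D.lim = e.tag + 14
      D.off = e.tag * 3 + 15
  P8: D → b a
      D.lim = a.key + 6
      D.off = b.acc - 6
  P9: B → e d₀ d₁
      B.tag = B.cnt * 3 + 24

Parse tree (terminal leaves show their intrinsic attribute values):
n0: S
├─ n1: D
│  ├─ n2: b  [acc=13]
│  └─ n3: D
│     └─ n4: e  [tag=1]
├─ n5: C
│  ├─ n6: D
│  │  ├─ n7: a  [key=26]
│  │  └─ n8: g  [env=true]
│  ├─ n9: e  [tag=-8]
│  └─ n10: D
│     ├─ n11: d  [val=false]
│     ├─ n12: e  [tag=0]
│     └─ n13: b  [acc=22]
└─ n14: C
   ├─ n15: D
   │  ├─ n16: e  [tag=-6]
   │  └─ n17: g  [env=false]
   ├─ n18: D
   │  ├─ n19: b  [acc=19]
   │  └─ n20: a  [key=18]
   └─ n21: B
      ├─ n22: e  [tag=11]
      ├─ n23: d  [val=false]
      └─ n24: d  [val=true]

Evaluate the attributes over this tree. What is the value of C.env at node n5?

1. n1.tag = false  [false]
2. n2.acc = 13  [terminal]
3. n3.tag = false  [b.acc > 13]
4. n4.tag = 1  [terminal]
5. n3.lim = 1  [e.tag * 2 - 1]
6. n3.off = 20  [e.tag + 19]
7. n1.lim = 8  [D₁.off - 12]
8. n1.off = -6  [(if D₀.tag then D₁.lim else b.acc) - 19]
9. n5.env = 30  [D.off + 36]
10. n6.tag = false  [C.env > 30]
11. n7.key = 26  [terminal]
12. n8.env = true  [terminal]
13. n6.lim = -5  [a.key - 31]
14. n6.off = 25  [25]
15. n9.tag = -8  [terminal]
16. n10.tag = false  [e.tag > -8]
17. n11.val = false  [terminal]
18. n12.tag = 0  [terminal]
19. n13.acc = 22  [terminal]
20. n10.lim = 2  [e.tag * 3 + 2]
21. n10.off = 14  [e.tag + 14]
22. n5.lab = -8  [e.tag]
23. n5.val = -9  [e.tag - 1]
24. n14.env = 7  [D.off + 13]
25. n15.tag = true  [C.env > 6]
26. n16.tag = -6  [terminal]
27. n17.env = false  [terminal]
28. n15.lim = 8  [e.tag + 14]
29. n15.off = -3  [e.tag * 3 + 15]
30. n18.tag = true  [C.env > 6]
31. n19.acc = 19  [terminal]
32. n20.key = 18  [terminal]
33. n18.lim = 24  [a.key + 6]
34. n18.off = 13  [b.acc - 6]
35. n21.hot = -2  [C.env - 9]
36. n21.env = "yq"  ["yq"]
37. n21.cnt = -1  [D₁.lim - 25]
38. n22.tag = 11  [terminal]
39. n23.val = false  [terminal]
40. n24.val = true  [terminal]
41. n21.tag = 21  [B.cnt * 3 + 24]
42. n14.lab = 15  [B.tag - 6]
43. n14.val = 22  [B.tag * 3 - 41]
44. n0.live = -5  [C₁.val - 27]
45. n0.tag = 26  [C₀.lab * 2 + 42]
46. n0.acc = -7  [C₀.lab * 3 + 17]
47. n0.key = true  [D.lim > 7]

30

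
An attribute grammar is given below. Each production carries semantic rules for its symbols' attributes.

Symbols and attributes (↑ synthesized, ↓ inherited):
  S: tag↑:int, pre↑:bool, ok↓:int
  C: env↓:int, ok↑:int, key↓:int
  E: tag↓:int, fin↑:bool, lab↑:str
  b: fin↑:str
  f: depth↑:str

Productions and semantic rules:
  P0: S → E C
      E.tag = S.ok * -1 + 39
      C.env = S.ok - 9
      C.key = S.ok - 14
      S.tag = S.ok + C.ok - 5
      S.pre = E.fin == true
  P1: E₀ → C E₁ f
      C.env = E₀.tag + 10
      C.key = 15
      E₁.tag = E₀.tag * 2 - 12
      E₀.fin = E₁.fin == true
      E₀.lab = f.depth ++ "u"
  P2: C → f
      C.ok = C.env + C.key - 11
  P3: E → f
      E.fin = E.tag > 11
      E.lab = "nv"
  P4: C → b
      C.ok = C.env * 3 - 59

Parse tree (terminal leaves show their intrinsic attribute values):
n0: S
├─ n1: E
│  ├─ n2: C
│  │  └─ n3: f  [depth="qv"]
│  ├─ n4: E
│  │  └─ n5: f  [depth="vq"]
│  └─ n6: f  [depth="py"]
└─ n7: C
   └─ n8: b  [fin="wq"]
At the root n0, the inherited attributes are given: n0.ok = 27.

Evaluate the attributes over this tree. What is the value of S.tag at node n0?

1. n0.ok = 27  [given at root]
2. n1.tag = 12  [S.ok * -1 + 39]
3. n2.env = 22  [E₀.tag + 10]
4. n2.key = 15  [15]
5. n3.depth = "qv"  [terminal]
6. n2.ok = 26  [C.env + C.key - 11]
7. n4.tag = 12  [E₀.tag * 2 - 12]
8. n5.depth = "vq"  [terminal]
9. n4.fin = true  [E.tag > 11]
10. n4.lab = "nv"  ["nv"]
11. n6.depth = "py"  [terminal]
12. n1.fin = true  [E₁.fin == true]
13. n1.lab = "pyu"  [f.depth ++ "u"]
14. n7.env = 18  [S.ok - 9]
15. n7.key = 13  [S.ok - 14]
16. n8.fin = "wq"  [terminal]
17. n7.ok = -5  [C.env * 3 - 59]
18. n0.tag = 17  [S.ok + C.ok - 5]
19. n0.pre = true  [E.fin == true]

17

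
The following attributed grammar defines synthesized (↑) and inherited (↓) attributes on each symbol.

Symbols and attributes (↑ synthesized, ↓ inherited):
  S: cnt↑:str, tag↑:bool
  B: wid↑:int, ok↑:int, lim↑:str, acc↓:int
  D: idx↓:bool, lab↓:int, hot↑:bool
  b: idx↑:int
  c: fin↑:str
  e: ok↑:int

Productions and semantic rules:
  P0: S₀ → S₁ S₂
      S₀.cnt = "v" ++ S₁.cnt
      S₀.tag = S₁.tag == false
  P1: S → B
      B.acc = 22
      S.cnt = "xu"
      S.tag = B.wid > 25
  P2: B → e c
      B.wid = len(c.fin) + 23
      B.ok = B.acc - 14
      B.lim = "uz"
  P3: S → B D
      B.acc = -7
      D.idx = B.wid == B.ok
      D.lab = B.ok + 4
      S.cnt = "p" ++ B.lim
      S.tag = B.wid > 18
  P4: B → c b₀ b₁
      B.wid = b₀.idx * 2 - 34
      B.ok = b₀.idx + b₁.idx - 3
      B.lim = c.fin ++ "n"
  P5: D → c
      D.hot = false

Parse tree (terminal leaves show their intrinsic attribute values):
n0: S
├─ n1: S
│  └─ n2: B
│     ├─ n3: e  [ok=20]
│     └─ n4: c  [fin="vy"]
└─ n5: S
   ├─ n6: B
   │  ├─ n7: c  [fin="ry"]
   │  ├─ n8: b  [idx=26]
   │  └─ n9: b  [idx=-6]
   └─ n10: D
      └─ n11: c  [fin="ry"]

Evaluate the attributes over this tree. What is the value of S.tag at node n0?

1. n2.acc = 22  [22]
2. n3.ok = 20  [terminal]
3. n4.fin = "vy"  [terminal]
4. n2.wid = 25  [len(c.fin) + 23]
5. n2.ok = 8  [B.acc - 14]
6. n2.lim = "uz"  ["uz"]
7. n1.cnt = "xu"  ["xu"]
8. n1.tag = false  [B.wid > 25]
9. n6.acc = -7  [-7]
10. n7.fin = "ry"  [terminal]
11. n8.idx = 26  [terminal]
12. n9.idx = -6  [terminal]
13. n6.wid = 18  [b₀.idx * 2 - 34]
14. n6.ok = 17  [b₀.idx + b₁.idx - 3]
15. n6.lim = "ryn"  [c.fin ++ "n"]
16. n10.idx = false  [B.wid == B.ok]
17. n10.lab = 21  [B.ok + 4]
18. n11.fin = "ry"  [terminal]
19. n10.hot = false  [false]
20. n5.cnt = "pryn"  ["p" ++ B.lim]
21. n5.tag = false  [B.wid > 18]
22. n0.cnt = "vxu"  ["v" ++ S₁.cnt]
23. n0.tag = true  [S₁.tag == false]

true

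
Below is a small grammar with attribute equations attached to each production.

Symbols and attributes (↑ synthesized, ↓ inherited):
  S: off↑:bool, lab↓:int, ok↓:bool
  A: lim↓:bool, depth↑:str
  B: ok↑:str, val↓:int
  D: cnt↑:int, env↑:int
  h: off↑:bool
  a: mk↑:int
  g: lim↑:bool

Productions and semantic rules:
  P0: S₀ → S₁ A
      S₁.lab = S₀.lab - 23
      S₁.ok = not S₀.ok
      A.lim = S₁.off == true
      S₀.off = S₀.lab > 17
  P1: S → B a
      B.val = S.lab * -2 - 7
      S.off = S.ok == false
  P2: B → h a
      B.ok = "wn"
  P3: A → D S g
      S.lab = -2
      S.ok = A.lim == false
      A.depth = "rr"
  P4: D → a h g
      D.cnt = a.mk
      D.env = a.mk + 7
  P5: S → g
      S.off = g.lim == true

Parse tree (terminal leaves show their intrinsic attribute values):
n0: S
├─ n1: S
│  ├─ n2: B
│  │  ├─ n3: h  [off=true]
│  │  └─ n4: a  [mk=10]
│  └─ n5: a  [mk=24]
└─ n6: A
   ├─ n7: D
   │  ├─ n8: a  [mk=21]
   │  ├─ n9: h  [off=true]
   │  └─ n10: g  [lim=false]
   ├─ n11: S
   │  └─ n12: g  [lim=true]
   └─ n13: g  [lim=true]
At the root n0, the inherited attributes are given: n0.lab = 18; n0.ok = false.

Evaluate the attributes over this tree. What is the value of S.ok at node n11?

1. n0.lab = 18  [given at root]
2. n0.ok = false  [given at root]
3. n1.lab = -5  [S₀.lab - 23]
4. n1.ok = true  [not S₀.ok]
5. n2.val = 3  [S.lab * -2 - 7]
6. n3.off = true  [terminal]
7. n4.mk = 10  [terminal]
8. n2.ok = "wn"  ["wn"]
9. n5.mk = 24  [terminal]
10. n1.off = false  [S.ok == false]
11. n6.lim = false  [S₁.off == true]
12. n8.mk = 21  [terminal]
13. n9.off = true  [terminal]
14. n10.lim = false  [terminal]
15. n7.cnt = 21  [a.mk]
16. n7.env = 28  [a.mk + 7]
17. n11.lab = -2  [-2]
18. n11.ok = true  [A.lim == false]
19. n12.lim = true  [terminal]
20. n11.off = true  [g.lim == true]
21. n13.lim = true  [terminal]
22. n6.depth = "rr"  ["rr"]
23. n0.off = true  [S₀.lab > 17]

true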